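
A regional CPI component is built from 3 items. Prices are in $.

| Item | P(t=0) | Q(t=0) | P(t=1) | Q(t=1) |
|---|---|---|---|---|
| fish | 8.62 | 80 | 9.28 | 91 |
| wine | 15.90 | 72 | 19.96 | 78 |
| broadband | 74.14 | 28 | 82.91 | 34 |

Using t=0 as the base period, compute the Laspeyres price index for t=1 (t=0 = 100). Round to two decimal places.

115.11

Laspeyres price index uses base-period quantities as weights.
ΣP(t=1)·Q(t=0) = 9.28×80 + 19.96×72 + 82.91×28 = 742.4 + 1437.12 + 2321.48 = 4501
ΣP(t=0)·Q(t=0) = 8.62×80 + 15.90×72 + 74.14×28 = 689.6 + 1144.8 + 2075.92 = 3910.32
Index = 4501 / 3910.32 × 100 = 115.1057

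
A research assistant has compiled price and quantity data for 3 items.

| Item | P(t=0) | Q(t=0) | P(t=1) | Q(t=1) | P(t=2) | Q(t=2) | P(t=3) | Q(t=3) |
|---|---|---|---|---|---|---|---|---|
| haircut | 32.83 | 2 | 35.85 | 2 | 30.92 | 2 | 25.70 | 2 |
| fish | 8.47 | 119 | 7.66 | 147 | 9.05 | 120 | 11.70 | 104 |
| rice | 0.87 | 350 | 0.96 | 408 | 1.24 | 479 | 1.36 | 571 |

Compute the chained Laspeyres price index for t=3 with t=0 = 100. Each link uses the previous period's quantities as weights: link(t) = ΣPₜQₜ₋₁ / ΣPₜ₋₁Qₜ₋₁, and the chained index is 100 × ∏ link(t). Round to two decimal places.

138.28

Link t=0→t=1:
ΣP(t=1)Q(t=0) = 35.85×2 + 7.66×119 + 0.96×350 = 71.7 + 911.54 + 336 = 1319.24
ΣP(t=0)Q(t=0) = 32.83×2 + 8.47×119 + 0.87×350 = 65.66 + 1007.93 + 304.5 = 1378.09
link = 1319.24/1378.09 = 0.957296
Link t=1→t=2:
ΣP(t=2)Q(t=1) = 30.92×2 + 9.05×147 + 1.24×408 = 61.84 + 1330.35 + 505.92 = 1898.11
ΣP(t=1)Q(t=1) = 35.85×2 + 7.66×147 + 0.96×408 = 71.7 + 1126.02 + 391.68 = 1589.4
link = 1898.11/1589.4 = 1.194231
Link t=2→t=3:
ΣP(t=3)Q(t=2) = 25.70×2 + 11.70×120 + 1.36×479 = 51.4 + 1404 + 651.44 = 2106.84
ΣP(t=2)Q(t=2) = 30.92×2 + 9.05×120 + 1.24×479 = 61.84 + 1086 + 593.96 = 1741.8
link = 2106.84/1741.8 = 1.209576
Chained index = 100 × 0.957296 × 1.194231 × 1.209576 = 138.2826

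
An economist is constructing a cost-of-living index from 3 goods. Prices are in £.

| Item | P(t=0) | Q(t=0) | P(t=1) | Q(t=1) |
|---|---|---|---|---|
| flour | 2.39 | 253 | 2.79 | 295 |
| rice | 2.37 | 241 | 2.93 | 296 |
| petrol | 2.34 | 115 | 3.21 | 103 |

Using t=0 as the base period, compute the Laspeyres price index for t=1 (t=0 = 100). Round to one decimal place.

123.3

Laspeyres price index uses base-period quantities as weights.
ΣP(t=1)·Q(t=0) = 2.79×253 + 2.93×241 + 3.21×115 = 705.87 + 706.13 + 369.15 = 1781.15
ΣP(t=0)·Q(t=0) = 2.39×253 + 2.37×241 + 2.34×115 = 604.67 + 571.17 + 269.1 = 1444.94
Index = 1781.15 / 1444.94 × 100 = 123.2681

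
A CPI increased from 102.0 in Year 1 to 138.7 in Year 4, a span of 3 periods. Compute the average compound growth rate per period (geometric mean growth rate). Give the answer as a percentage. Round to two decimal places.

10.79%

Growth factor = (138.7/102.0)^(1/3) = (1.359804)^(1/3) = 1.107878
Growth rate = 1.107878 − 1 = 0.107878 = 10.7878%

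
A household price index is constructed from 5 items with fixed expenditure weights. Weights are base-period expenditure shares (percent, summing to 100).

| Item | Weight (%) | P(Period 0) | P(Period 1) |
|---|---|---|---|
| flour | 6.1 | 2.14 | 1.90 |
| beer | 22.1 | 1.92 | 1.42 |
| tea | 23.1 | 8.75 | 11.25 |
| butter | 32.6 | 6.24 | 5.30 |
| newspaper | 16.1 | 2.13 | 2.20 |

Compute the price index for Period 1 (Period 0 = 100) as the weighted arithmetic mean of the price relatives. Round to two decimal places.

flour: 6.1 × (1.90/2.14) = 6.1 × 0.887850 = 5.4159
beer: 22.1 × (1.42/1.92) = 22.1 × 0.739583 = 16.3448
tea: 23.1 × (11.25/8.75) = 23.1 × 1.285714 = 29.7000
butter: 32.6 × (5.30/6.24) = 32.6 × 0.849359 = 27.6891
newspaper: 16.1 × (2.20/2.13) = 16.1 × 1.032864 = 16.6291
Index = Σ wᵢ·(p₁ᵢ/p₀ᵢ) = 5.4159 + 16.3448 + 29.7000 + 27.6891 + 16.6291 = 95.7789

95.78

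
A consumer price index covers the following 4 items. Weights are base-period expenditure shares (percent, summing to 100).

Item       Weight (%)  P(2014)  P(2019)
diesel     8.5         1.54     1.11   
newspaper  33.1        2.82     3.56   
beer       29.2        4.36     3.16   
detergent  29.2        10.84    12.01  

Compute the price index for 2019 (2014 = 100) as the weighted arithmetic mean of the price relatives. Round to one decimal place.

diesel: 8.5 × (1.11/1.54) = 8.5 × 0.720779 = 6.1266
newspaper: 33.1 × (3.56/2.82) = 33.1 × 1.262411 = 41.7858
beer: 29.2 × (3.16/4.36) = 29.2 × 0.724771 = 21.1633
detergent: 29.2 × (12.01/10.84) = 29.2 × 1.107934 = 32.3517
Index = Σ wᵢ·(p₁ᵢ/p₀ᵢ) = 6.1266 + 41.7858 + 21.1633 + 32.3517 = 101.4274

101.4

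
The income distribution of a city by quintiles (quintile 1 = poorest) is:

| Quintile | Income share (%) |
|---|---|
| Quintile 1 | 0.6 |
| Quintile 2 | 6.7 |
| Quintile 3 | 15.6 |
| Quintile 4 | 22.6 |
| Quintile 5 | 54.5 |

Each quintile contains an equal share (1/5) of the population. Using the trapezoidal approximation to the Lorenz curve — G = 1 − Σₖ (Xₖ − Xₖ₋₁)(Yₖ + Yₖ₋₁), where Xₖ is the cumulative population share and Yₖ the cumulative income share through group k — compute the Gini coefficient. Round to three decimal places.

0.495

Cumulative income shares Yₖ: 0.0060, 0.0730, 0.2290, 0.4550, 1.0000
Σ (Xₖ−Xₖ₋₁)(Yₖ+Yₖ₋₁) = (1/5)(0.0060+0.0000) + (1/5)(0.0730+0.0060) + (1/5)(0.2290+0.0730) + (1/5)(0.4550+0.2290) + (1/5)(1.0000+0.4550)
  = 0.0012 + 0.0158 + 0.0604 + 0.1368 + 0.2910 = 0.5052
G = 1 − 0.5052 = 0.4948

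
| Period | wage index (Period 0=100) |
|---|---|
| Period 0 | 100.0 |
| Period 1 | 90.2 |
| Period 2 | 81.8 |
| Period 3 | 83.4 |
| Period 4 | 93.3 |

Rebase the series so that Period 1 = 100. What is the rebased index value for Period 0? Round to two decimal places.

110.86

Rebased(Period 0) = 100.0 / 90.2 × 100 = 110.8647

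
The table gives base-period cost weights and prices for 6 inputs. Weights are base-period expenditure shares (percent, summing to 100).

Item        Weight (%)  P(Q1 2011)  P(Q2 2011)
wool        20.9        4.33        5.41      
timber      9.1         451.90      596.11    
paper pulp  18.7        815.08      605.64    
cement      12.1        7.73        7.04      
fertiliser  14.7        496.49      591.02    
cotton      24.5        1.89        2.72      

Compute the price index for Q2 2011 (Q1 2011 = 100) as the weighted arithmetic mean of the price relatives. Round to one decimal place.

115.8

wool: 20.9 × (5.41/4.33) = 20.9 × 1.249423 = 26.1129
timber: 9.1 × (596.11/451.90) = 9.1 × 1.319119 = 12.0040
paper pulp: 18.7 × (605.64/815.08) = 18.7 × 0.743044 = 13.8949
cement: 12.1 × (7.04/7.73) = 12.1 × 0.910737 = 11.0199
fertiliser: 14.7 × (591.02/496.49) = 14.7 × 1.190397 = 17.4988
cotton: 24.5 × (2.72/1.89) = 24.5 × 1.439153 = 35.2593
Index = Σ wᵢ·(p₁ᵢ/p₀ᵢ) = 26.1129 + 12.0040 + 13.8949 + 11.0199 + 17.4988 + 35.2593 = 115.7898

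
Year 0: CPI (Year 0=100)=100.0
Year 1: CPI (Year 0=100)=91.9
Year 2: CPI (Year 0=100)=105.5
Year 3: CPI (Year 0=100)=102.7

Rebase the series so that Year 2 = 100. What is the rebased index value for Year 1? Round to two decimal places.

87.11

Rebased(Year 1) = 91.9 / 105.5 × 100 = 87.1090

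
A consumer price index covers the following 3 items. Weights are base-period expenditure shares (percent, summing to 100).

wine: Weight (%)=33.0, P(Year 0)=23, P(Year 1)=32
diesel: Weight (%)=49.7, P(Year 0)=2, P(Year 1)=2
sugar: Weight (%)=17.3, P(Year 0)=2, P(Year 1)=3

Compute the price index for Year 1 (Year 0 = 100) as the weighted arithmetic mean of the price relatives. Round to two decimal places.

wine: 33.0 × (32/23) = 33.0 × 1.391304 = 45.9130
diesel: 49.7 × (2/2) = 49.7 × 1.000000 = 49.7000
sugar: 17.3 × (3/2) = 17.3 × 1.500000 = 25.9500
Index = Σ wᵢ·(p₁ᵢ/p₀ᵢ) = 45.9130 + 49.7000 + 25.9500 = 121.5630

121.56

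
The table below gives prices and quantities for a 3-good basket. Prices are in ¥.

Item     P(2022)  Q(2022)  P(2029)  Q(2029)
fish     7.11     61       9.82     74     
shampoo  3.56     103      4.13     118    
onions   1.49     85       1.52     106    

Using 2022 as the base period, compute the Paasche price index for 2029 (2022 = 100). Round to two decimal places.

Paasche price index uses current-period quantities as weights.
ΣP(2029)·Q(2029) = 9.82×74 + 4.13×118 + 1.52×106 = 726.68 + 487.34 + 161.12 = 1375.14
ΣP(2022)·Q(2029) = 7.11×74 + 3.56×118 + 1.49×106 = 526.14 + 420.08 + 157.94 = 1104.16
Index = 1375.14 / 1104.16 × 100 = 124.5417

124.54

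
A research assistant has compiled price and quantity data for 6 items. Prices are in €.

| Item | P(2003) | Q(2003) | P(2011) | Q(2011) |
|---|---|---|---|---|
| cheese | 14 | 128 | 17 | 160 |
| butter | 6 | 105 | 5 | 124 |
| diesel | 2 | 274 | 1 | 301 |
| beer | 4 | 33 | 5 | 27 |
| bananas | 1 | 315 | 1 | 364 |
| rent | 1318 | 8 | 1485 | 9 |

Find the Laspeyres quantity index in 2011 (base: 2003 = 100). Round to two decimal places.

Laspeyres quantity index uses base-period prices as weights.
ΣP(2003)·Q(2011) = 14×160 + 6×124 + 2×301 + 4×27 + 1×364 + 1318×9 = 2240 + 744 + 602 + 108 + 364 + 11862 = 15920
ΣP(2003)·Q(2003) = 14×128 + 6×105 + 2×274 + 4×33 + 1×315 + 1318×8 = 1792 + 630 + 548 + 132 + 315 + 10544 = 13961
Index = 15920 / 13961 × 100 = 114.0319

114.03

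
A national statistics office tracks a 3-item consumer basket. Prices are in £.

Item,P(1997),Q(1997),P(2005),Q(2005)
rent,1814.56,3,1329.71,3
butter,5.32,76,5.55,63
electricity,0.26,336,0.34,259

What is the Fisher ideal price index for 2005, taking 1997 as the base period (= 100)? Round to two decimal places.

75.98

Laspeyres component (base-period weights):
ΣP(2005)Q(1997) = 1329.71×3 + 5.55×76 + 0.34×336 = 3989.13 + 421.8 + 114.24 = 4525.17
ΣP(1997)Q(1997) = 1814.56×3 + 5.32×76 + 0.26×336 = 5443.68 + 404.32 + 87.36 = 5935.36
L = 4525.17 / 5935.36 × 100 = 76.2409
Paasche component (current-period weights):
ΣP(2005)Q(2005) = 1329.71×3 + 5.55×63 + 0.34×259 = 3989.13 + 349.65 + 88.06 = 4426.84
ΣP(1997)Q(2005) = 1814.56×3 + 5.32×63 + 0.26×259 = 5443.68 + 335.16 + 67.34 = 5846.18
P = 4426.84 / 5846.18 × 100 = 75.7219
Fisher = √(L × P) = √(76.2409 × 75.7219) = 75.9810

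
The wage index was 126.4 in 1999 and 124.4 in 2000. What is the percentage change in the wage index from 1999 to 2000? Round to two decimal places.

-1.58%

Change = (124.4 − 126.4) / 126.4 × 100
       = -2.0 / 126.4 × 100 = -1.5823%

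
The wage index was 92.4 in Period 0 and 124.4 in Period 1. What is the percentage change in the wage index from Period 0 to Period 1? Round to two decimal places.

Change = (124.4 − 92.4) / 92.4 × 100
       = 32.0 / 92.4 × 100 = 34.6320%

34.63%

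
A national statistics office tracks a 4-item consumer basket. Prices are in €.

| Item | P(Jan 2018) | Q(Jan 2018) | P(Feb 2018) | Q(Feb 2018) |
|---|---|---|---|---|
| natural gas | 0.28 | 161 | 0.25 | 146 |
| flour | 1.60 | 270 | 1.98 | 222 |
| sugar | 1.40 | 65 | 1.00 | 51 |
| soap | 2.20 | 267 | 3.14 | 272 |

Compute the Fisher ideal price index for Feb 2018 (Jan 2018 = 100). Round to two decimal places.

128.75

Laspeyres component (base-period weights):
ΣP(Feb 2018)Q(Jan 2018) = 0.25×161 + 1.98×270 + 1.00×65 + 3.14×267 = 40.25 + 534.6 + 65 + 838.38 = 1478.23
ΣP(Jan 2018)Q(Jan 2018) = 0.28×161 + 1.60×270 + 1.40×65 + 2.20×267 = 45.08 + 432 + 91 + 587.4 = 1155.48
L = 1478.23 / 1155.48 × 100 = 127.9321
Paasche component (current-period weights):
ΣP(Feb 2018)Q(Feb 2018) = 0.25×146 + 1.98×222 + 1.00×51 + 3.14×272 = 36.5 + 439.56 + 51 + 854.08 = 1381.14
ΣP(Jan 2018)Q(Feb 2018) = 0.28×146 + 1.60×222 + 1.40×51 + 2.20×272 = 40.88 + 355.2 + 71.4 + 598.4 = 1065.88
P = 1381.14 / 1065.88 × 100 = 129.5774
Fisher = √(L × P) = √(127.9321 × 129.5774) = 128.7521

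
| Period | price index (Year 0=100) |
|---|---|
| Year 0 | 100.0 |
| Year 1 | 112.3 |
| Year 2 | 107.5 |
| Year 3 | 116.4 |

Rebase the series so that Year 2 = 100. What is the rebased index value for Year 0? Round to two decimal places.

93.02

Rebased(Year 0) = 100.0 / 107.5 × 100 = 93.0233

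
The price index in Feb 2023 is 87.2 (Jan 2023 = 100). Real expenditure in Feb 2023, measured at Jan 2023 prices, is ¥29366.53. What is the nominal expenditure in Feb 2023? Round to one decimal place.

Nominal = Real × (Index/100) = 29366.53 × (87.2/100)
        = 29366.53 × 0.872 = 25607.6142

25607.6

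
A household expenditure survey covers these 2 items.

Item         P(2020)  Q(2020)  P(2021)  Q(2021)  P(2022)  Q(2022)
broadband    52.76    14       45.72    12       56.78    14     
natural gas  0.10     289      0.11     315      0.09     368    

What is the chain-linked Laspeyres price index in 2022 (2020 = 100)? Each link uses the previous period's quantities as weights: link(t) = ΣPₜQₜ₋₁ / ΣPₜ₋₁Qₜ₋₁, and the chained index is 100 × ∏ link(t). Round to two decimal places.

106.51

Link 2020→2021:
ΣP(2021)Q(2020) = 45.72×14 + 0.11×289 = 640.08 + 31.79 = 671.87
ΣP(2020)Q(2020) = 52.76×14 + 0.10×289 = 738.64 + 28.9 = 767.54
link = 671.87/767.54 = 0.875355
Link 2021→2022:
ΣP(2022)Q(2021) = 56.78×12 + 0.09×315 = 681.36 + 28.35 = 709.71
ΣP(2021)Q(2021) = 45.72×12 + 0.11×315 = 548.64 + 34.65 = 583.29
link = 709.71/583.29 = 1.216736
Chained index = 100 × 0.875355 × 1.216736 = 106.5076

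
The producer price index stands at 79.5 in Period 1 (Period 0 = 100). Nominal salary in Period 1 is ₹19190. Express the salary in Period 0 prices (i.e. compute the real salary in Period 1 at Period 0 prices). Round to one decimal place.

Real = Nominal ÷ (Index/100) = 19190 ÷ (79.5/100)
     = 19190 ÷ 0.795 = 24138.3648

24138.4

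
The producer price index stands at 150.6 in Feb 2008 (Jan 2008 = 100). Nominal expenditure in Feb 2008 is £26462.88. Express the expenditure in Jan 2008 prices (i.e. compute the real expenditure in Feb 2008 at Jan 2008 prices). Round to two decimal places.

17571.63

Real = Nominal ÷ (Index/100) = 26462.88 ÷ (150.6/100)
     = 26462.88 ÷ 1.506 = 17571.6335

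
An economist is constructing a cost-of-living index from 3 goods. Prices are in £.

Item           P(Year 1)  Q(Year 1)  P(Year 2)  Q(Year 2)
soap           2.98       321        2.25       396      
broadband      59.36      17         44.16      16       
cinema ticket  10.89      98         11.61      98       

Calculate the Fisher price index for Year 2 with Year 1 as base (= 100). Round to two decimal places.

Laspeyres component (base-period weights):
ΣP(Year 2)Q(Year 1) = 2.25×321 + 44.16×17 + 11.61×98 = 722.25 + 750.72 + 1137.78 = 2610.75
ΣP(Year 1)Q(Year 1) = 2.98×321 + 59.36×17 + 10.89×98 = 956.58 + 1009.12 + 1067.22 = 3032.92
L = 2610.75 / 3032.92 × 100 = 86.0804
Paasche component (current-period weights):
ΣP(Year 2)Q(Year 2) = 2.25×396 + 44.16×16 + 11.61×98 = 891 + 706.56 + 1137.78 = 2735.34
ΣP(Year 1)Q(Year 2) = 2.98×396 + 59.36×16 + 10.89×98 = 1180.08 + 949.76 + 1067.22 = 3197.06
P = 2735.34 / 3197.06 × 100 = 85.5580
Fisher = √(L × P) = √(86.0804 × 85.5580) = 85.8188

85.82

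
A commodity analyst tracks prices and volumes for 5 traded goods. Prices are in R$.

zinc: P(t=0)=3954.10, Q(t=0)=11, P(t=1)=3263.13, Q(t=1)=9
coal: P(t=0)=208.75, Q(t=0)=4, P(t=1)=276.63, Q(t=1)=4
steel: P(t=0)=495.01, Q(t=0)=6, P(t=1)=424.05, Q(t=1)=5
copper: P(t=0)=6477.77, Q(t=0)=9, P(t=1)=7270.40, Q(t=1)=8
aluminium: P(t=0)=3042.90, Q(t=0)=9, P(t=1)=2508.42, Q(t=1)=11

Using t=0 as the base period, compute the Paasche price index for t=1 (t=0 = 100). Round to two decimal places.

95.30

Paasche price index uses current-period quantities as weights.
ΣP(t=1)·Q(t=1) = 3263.13×9 + 276.63×4 + 424.05×5 + 7270.40×8 + 2508.42×11 = 29368.17 + 1106.52 + 2120.25 + 58163.2 + 27592.62 = 118350.76
ΣP(t=0)·Q(t=1) = 3954.10×9 + 208.75×4 + 495.01×5 + 6477.77×8 + 3042.90×11 = 35586.9 + 835 + 2475.05 + 51822.16 + 33471.9 = 124191.01
Index = 118350.76 / 124191.01 × 100 = 95.2974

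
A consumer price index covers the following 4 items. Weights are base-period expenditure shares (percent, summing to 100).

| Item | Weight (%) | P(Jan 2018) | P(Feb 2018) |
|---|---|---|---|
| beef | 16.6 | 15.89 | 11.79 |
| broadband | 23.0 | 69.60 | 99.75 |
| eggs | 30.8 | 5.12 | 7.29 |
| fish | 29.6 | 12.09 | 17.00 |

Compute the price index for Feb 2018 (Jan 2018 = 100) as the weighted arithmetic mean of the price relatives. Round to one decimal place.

130.8

beef: 16.6 × (11.79/15.89) = 16.6 × 0.741976 = 12.3168
broadband: 23.0 × (99.75/69.60) = 23.0 × 1.433190 = 32.9634
eggs: 30.8 × (7.29/5.12) = 30.8 × 1.423828 = 43.8539
fish: 29.6 × (17.00/12.09) = 29.6 × 1.406121 = 41.6212
Index = Σ wᵢ·(p₁ᵢ/p₀ᵢ) = 12.3168 + 32.9634 + 43.8539 + 41.6212 = 130.7552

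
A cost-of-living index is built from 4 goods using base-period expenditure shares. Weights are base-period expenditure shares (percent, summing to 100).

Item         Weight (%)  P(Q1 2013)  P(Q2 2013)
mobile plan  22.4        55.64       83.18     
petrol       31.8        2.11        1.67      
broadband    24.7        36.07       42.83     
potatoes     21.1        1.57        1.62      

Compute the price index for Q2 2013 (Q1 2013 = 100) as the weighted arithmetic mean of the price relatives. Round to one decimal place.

109.8

mobile plan: 22.4 × (83.18/55.64) = 22.4 × 1.494968 = 33.4873
petrol: 31.8 × (1.67/2.11) = 31.8 × 0.791469 = 25.1687
broadband: 24.7 × (42.83/36.07) = 24.7 × 1.187413 = 29.3291
potatoes: 21.1 × (1.62/1.57) = 21.1 × 1.031847 = 21.7720
Index = Σ wᵢ·(p₁ᵢ/p₀ᵢ) = 33.4873 + 25.1687 + 29.3291 + 21.7720 = 109.7571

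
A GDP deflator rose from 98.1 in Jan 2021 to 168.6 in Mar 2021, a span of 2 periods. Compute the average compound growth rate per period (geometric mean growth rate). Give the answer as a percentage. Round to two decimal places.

Growth factor = (168.6/98.1)^(1/2) = (1.718654)^(1/2) = 1.310975
Growth rate = 1.310975 − 1 = 0.310975 = 31.0975%

31.10%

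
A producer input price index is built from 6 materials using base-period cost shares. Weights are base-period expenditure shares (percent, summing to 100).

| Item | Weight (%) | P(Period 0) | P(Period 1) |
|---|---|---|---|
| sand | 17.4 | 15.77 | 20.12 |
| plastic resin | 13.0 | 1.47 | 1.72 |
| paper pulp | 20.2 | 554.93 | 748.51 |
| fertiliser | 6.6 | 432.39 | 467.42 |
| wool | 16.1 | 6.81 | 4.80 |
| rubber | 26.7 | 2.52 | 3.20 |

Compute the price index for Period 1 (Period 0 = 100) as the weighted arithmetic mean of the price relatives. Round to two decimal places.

sand: 17.4 × (20.12/15.77) = 17.4 × 1.275840 = 22.1996
plastic resin: 13.0 × (1.72/1.47) = 13.0 × 1.170068 = 15.2109
paper pulp: 20.2 × (748.51/554.93) = 20.2 × 1.348837 = 27.2465
fertiliser: 6.6 × (467.42/432.39) = 6.6 × 1.081015 = 7.1347
wool: 16.1 × (4.80/6.81) = 16.1 × 0.704846 = 11.3480
rubber: 26.7 × (3.20/2.52) = 26.7 × 1.269841 = 33.9048
Index = Σ wᵢ·(p₁ᵢ/p₀ᵢ) = 22.1996 + 15.2109 + 27.2465 + 7.1347 + 11.3480 + 33.9048 = 117.0445

117.04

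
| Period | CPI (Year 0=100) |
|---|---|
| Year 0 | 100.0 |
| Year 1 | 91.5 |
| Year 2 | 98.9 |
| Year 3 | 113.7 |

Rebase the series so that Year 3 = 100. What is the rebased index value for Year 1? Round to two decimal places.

80.47

Rebased(Year 1) = 91.5 / 113.7 × 100 = 80.4749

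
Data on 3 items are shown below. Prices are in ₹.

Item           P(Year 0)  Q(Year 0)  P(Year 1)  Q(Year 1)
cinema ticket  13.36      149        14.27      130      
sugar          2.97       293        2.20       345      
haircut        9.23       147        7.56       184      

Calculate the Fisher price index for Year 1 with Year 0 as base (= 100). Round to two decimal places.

90.92

Laspeyres component (base-period weights):
ΣP(Year 1)Q(Year 0) = 14.27×149 + 2.20×293 + 7.56×147 = 2126.23 + 644.6 + 1111.32 = 3882.15
ΣP(Year 0)Q(Year 0) = 13.36×149 + 2.97×293 + 9.23×147 = 1990.64 + 870.21 + 1356.81 = 4217.66
L = 3882.15 / 4217.66 × 100 = 92.0451
Paasche component (current-period weights):
ΣP(Year 1)Q(Year 1) = 14.27×130 + 2.20×345 + 7.56×184 = 1855.1 + 759 + 1391.04 = 4005.14
ΣP(Year 0)Q(Year 1) = 13.36×130 + 2.97×345 + 9.23×184 = 1736.8 + 1024.65 + 1698.32 = 4459.77
P = 4005.14 / 4459.77 × 100 = 89.8060
Fisher = √(L × P) = √(92.0451 × 89.8060) = 90.9187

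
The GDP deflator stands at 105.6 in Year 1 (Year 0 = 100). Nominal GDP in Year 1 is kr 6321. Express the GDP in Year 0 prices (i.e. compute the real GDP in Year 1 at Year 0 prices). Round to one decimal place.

5985.8

Real = Nominal ÷ (Index/100) = 6321 ÷ (105.6/100)
     = 6321 ÷ 1.056 = 5985.7955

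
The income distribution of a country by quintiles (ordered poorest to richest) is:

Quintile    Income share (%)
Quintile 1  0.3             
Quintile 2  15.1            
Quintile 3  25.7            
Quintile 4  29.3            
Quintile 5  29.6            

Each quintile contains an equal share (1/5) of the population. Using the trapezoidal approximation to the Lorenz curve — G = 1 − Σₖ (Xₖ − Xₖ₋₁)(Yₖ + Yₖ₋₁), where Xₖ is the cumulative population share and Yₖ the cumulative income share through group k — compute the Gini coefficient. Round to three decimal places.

0.291

Cumulative income shares Yₖ: 0.0030, 0.1540, 0.4110, 0.7040, 1.0000
Σ (Xₖ−Xₖ₋₁)(Yₖ+Yₖ₋₁) = (1/5)(0.0030+0.0000) + (1/5)(0.1540+0.0030) + (1/5)(0.4110+0.1540) + (1/5)(0.7040+0.4110) + (1/5)(1.0000+0.7040)
  = 0.0006 + 0.0314 + 0.1130 + 0.2230 + 0.3408 = 0.7088
G = 1 − 0.7088 = 0.2912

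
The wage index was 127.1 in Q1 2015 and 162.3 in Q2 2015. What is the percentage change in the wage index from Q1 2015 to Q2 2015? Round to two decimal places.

Change = (162.3 − 127.1) / 127.1 × 100
       = 35.2 / 127.1 × 100 = 27.6947%

27.69%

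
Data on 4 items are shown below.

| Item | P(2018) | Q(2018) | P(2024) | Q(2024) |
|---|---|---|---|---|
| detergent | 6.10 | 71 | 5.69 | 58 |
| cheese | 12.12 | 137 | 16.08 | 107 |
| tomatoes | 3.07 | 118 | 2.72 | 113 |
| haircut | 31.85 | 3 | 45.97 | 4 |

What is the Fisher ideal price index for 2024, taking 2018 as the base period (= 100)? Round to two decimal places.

Laspeyres component (base-period weights):
ΣP(2024)Q(2018) = 5.69×71 + 16.08×137 + 2.72×118 + 45.97×3 = 403.99 + 2202.96 + 320.96 + 137.91 = 3065.82
ΣP(2018)Q(2018) = 6.10×71 + 12.12×137 + 3.07×118 + 31.85×3 = 433.1 + 1660.44 + 362.26 + 95.55 = 2551.35
L = 3065.82 / 2551.35 × 100 = 120.1646
Paasche component (current-period weights):
ΣP(2024)Q(2024) = 5.69×58 + 16.08×107 + 2.72×113 + 45.97×4 = 330.02 + 1720.56 + 307.36 + 183.88 = 2541.82
ΣP(2018)Q(2024) = 6.10×58 + 12.12×107 + 3.07×113 + 31.85×4 = 353.8 + 1296.84 + 346.91 + 127.4 = 2124.95
P = 2541.82 / 2124.95 × 100 = 119.6179
Fisher = √(L × P) = √(120.1646 × 119.6179) = 119.8909

119.89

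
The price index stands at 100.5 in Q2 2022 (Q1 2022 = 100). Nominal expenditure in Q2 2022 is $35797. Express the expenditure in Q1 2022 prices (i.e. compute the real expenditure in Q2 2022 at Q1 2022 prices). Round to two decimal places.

Real = Nominal ÷ (Index/100) = 35797 ÷ (100.5/100)
     = 35797 ÷ 1.005 = 35618.9055

35618.91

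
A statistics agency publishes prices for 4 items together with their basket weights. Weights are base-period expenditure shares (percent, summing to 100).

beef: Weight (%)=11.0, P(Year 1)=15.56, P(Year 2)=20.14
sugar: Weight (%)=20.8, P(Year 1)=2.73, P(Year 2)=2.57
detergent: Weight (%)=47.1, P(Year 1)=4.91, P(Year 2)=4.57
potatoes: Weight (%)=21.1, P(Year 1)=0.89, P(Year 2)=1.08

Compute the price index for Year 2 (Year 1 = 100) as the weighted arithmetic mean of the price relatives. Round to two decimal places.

beef: 11.0 × (20.14/15.56) = 11.0 × 1.294344 = 14.2378
sugar: 20.8 × (2.57/2.73) = 20.8 × 0.941392 = 19.5810
detergent: 47.1 × (4.57/4.91) = 47.1 × 0.930754 = 43.8385
potatoes: 21.1 × (1.08/0.89) = 21.1 × 1.213483 = 25.6045
Index = Σ wᵢ·(p₁ᵢ/p₀ᵢ) = 14.2378 + 19.5810 + 43.8385 + 25.6045 = 103.2617

103.26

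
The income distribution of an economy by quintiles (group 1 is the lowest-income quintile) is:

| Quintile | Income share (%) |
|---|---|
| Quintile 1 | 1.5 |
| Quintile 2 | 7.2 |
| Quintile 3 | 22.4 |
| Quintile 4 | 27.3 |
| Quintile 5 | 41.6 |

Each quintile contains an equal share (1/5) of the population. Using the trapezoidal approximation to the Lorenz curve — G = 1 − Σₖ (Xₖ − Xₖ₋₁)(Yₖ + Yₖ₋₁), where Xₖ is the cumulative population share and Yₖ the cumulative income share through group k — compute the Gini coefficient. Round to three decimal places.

0.401

Cumulative income shares Yₖ: 0.0150, 0.0870, 0.3110, 0.5840, 1.0000
Σ (Xₖ−Xₖ₋₁)(Yₖ+Yₖ₋₁) = (1/5)(0.0150+0.0000) + (1/5)(0.0870+0.0150) + (1/5)(0.3110+0.0870) + (1/5)(0.5840+0.3110) + (1/5)(1.0000+0.5840)
  = 0.0030 + 0.0204 + 0.0796 + 0.1790 + 0.3168 = 0.5988
G = 1 − 0.5988 = 0.4012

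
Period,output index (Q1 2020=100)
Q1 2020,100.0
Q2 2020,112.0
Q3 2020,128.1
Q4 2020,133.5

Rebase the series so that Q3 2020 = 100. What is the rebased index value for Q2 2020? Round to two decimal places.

Rebased(Q2 2020) = 112.0 / 128.1 × 100 = 87.4317

87.43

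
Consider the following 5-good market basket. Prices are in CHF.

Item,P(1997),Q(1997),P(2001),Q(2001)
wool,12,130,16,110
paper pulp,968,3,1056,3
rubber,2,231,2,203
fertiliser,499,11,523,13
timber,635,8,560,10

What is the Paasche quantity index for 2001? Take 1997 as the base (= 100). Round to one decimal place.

111.2

Paasche quantity index uses current-period prices as weights.
ΣP(2001)·Q(2001) = 16×110 + 1056×3 + 2×203 + 523×13 + 560×10 = 1760 + 3168 + 406 + 6799 + 5600 = 17733
ΣP(2001)·Q(1997) = 16×130 + 1056×3 + 2×231 + 523×11 + 560×8 = 2080 + 3168 + 462 + 5753 + 4480 = 15943
Index = 17733 / 15943 × 100 = 111.2275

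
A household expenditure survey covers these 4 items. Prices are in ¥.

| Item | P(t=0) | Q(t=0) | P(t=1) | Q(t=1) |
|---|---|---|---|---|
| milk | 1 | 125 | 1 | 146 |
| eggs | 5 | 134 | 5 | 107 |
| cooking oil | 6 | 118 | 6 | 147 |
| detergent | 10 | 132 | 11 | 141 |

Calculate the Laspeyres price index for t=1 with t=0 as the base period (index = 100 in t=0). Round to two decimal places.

Laspeyres price index uses base-period quantities as weights.
ΣP(t=1)·Q(t=0) = 1×125 + 5×134 + 6×118 + 11×132 = 125 + 670 + 708 + 1452 = 2955
ΣP(t=0)·Q(t=0) = 1×125 + 5×134 + 6×118 + 10×132 = 125 + 670 + 708 + 1320 = 2823
Index = 2955 / 2823 × 100 = 104.6759

104.68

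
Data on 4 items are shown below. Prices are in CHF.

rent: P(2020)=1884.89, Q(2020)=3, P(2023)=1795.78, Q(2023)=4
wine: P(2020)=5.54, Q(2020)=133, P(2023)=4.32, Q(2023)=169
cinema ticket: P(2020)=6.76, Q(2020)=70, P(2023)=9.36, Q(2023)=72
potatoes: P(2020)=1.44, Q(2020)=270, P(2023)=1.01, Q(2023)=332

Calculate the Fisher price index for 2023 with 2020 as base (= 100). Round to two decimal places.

94.75

Laspeyres component (base-period weights):
ΣP(2023)Q(2020) = 1795.78×3 + 4.32×133 + 9.36×70 + 1.01×270 = 5387.34 + 574.56 + 655.2 + 272.7 = 6889.8
ΣP(2020)Q(2020) = 1884.89×3 + 5.54×133 + 6.76×70 + 1.44×270 = 5654.67 + 736.82 + 473.2 + 388.8 = 7253.49
L = 6889.8 / 7253.49 × 100 = 94.9860
Paasche component (current-period weights):
ΣP(2023)Q(2023) = 1795.78×4 + 4.32×169 + 9.36×72 + 1.01×332 = 7183.12 + 730.08 + 673.92 + 335.32 = 8922.44
ΣP(2020)Q(2023) = 1884.89×4 + 5.54×169 + 6.76×72 + 1.44×332 = 7539.56 + 936.26 + 486.72 + 478.08 = 9440.62
P = 8922.44 / 9440.62 × 100 = 94.5112
Fisher = √(L × P) = √(94.9860 × 94.5112) = 94.7483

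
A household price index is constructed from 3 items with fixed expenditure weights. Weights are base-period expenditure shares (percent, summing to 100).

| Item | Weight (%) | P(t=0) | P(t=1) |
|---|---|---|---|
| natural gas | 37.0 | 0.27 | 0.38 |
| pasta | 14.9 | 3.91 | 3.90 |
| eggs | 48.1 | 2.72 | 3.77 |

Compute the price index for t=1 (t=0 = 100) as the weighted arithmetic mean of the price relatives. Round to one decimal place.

133.6

natural gas: 37.0 × (0.38/0.27) = 37.0 × 1.407407 = 52.0741
pasta: 14.9 × (3.90/3.91) = 14.9 × 0.997442 = 14.8619
eggs: 48.1 × (3.77/2.72) = 48.1 × 1.386029 = 66.6680
Index = Σ wᵢ·(p₁ᵢ/p₀ᵢ) = 52.0741 + 14.8619 + 66.6680 = 133.6040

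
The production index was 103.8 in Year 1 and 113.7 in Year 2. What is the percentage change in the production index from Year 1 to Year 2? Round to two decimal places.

Change = (113.7 − 103.8) / 103.8 × 100
       = 9.9 / 103.8 × 100 = 9.5376%

9.54%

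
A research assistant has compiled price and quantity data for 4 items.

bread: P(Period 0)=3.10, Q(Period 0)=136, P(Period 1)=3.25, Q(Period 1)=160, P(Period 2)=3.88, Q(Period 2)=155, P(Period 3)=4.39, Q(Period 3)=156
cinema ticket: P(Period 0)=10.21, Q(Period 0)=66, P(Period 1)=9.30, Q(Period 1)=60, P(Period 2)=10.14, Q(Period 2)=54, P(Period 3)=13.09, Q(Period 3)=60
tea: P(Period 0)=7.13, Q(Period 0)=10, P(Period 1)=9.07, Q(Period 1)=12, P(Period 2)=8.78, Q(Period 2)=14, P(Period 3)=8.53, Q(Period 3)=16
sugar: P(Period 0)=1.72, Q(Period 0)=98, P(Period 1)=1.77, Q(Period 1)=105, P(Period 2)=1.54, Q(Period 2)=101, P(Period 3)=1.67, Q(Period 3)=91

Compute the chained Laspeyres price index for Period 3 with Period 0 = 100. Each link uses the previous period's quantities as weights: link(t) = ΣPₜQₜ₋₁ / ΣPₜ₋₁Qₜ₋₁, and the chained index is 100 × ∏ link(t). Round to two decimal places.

Link Period 0→Period 1:
ΣP(Period 1)Q(Period 0) = 3.25×136 + 9.30×66 + 9.07×10 + 1.77×98 = 442 + 613.8 + 90.7 + 173.46 = 1319.96
ΣP(Period 0)Q(Period 0) = 3.10×136 + 10.21×66 + 7.13×10 + 1.72×98 = 421.6 + 673.86 + 71.3 + 168.56 = 1335.32
link = 1319.96/1335.32 = 0.988497
Link Period 1→Period 2:
ΣP(Period 2)Q(Period 1) = 3.88×160 + 10.14×60 + 8.78×12 + 1.54×105 = 620.8 + 608.4 + 105.36 + 161.7 = 1496.26
ΣP(Period 1)Q(Period 1) = 3.25×160 + 9.30×60 + 9.07×12 + 1.77×105 = 520 + 558 + 108.84 + 185.85 = 1372.69
link = 1496.26/1372.69 = 1.090020
Link Period 2→Period 3:
ΣP(Period 3)Q(Period 2) = 4.39×155 + 13.09×54 + 8.53×14 + 1.67×101 = 680.45 + 706.86 + 119.42 + 168.67 = 1675.4
ΣP(Period 2)Q(Period 2) = 3.88×155 + 10.14×54 + 8.78×14 + 1.54×101 = 601.4 + 547.56 + 122.92 + 155.54 = 1427.42
link = 1675.4/1427.42 = 1.173726
Chained index = 100 × 0.988497 × 1.090020 × 1.173726 = 126.4669

126.47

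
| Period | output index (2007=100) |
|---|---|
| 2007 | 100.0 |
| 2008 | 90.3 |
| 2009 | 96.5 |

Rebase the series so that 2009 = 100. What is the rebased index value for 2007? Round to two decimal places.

103.63

Rebased(2007) = 100.0 / 96.5 × 100 = 103.6269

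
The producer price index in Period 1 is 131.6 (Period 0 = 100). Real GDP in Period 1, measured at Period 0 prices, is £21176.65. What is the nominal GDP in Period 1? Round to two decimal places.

Nominal = Real × (Index/100) = 21176.65 × (131.6/100)
        = 21176.65 × 1.316 = 27868.4714

27868.47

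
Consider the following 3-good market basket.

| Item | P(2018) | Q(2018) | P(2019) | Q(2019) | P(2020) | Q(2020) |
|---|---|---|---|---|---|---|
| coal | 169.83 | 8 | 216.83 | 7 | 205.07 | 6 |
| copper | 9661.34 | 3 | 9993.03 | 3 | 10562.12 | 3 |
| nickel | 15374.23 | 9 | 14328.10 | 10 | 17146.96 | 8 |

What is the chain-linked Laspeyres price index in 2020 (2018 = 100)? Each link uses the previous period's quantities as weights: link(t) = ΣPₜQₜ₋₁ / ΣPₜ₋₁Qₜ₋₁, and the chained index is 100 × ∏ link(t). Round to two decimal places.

111.48

Link 2018→2019:
ΣP(2019)Q(2018) = 216.83×8 + 9993.03×3 + 14328.10×9 = 1734.64 + 29979.09 + 128952.9 = 160666.63
ΣP(2018)Q(2018) = 169.83×8 + 9661.34×3 + 15374.23×9 = 1358.64 + 28984.02 + 138368.07 = 168710.73
link = 160666.63/168710.73 = 0.952320
Link 2019→2020:
ΣP(2020)Q(2019) = 205.07×7 + 10562.12×3 + 17146.96×10 = 1435.49 + 31686.36 + 171469.6 = 204591.45
ΣP(2019)Q(2019) = 216.83×7 + 9993.03×3 + 14328.10×10 = 1517.81 + 29979.09 + 143281 = 174777.9
link = 204591.45/174777.9 = 1.170580
Chained index = 100 × 0.952320 × 1.170580 = 111.4767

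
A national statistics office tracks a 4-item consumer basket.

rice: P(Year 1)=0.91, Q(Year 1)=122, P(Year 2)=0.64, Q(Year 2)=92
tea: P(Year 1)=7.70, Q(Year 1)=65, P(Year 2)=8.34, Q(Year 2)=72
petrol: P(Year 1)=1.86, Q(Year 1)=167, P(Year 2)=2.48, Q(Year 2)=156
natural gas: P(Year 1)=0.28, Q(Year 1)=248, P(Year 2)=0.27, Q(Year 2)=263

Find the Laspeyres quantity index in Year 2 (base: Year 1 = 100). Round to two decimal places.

101.04

Laspeyres quantity index uses base-period prices as weights.
ΣP(Year 1)·Q(Year 2) = 0.91×92 + 7.70×72 + 1.86×156 + 0.28×263 = 83.72 + 554.4 + 290.16 + 73.64 = 1001.92
ΣP(Year 1)·Q(Year 1) = 0.91×122 + 7.70×65 + 1.86×167 + 0.28×248 = 111.02 + 500.5 + 310.62 + 69.44 = 991.58
Index = 1001.92 / 991.58 × 100 = 101.0428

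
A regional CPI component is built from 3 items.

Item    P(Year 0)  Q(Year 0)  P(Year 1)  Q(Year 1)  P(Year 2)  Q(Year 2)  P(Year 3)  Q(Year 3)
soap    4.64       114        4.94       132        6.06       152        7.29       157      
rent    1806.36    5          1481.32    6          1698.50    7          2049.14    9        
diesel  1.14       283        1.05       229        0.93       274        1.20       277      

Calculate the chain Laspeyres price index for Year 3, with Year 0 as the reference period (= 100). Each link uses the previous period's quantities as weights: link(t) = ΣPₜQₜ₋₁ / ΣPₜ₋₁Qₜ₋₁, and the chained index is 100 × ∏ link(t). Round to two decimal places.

Link Year 0→Year 1:
ΣP(Year 1)Q(Year 0) = 4.94×114 + 1481.32×5 + 1.05×283 = 563.16 + 7406.6 + 297.15 = 8266.91
ΣP(Year 0)Q(Year 0) = 4.64×114 + 1806.36×5 + 1.14×283 = 528.96 + 9031.8 + 322.62 = 9883.38
link = 8266.91/9883.38 = 0.836446
Link Year 1→Year 2:
ΣP(Year 2)Q(Year 1) = 6.06×132 + 1698.50×6 + 0.93×229 = 799.92 + 10191 + 212.97 = 11203.89
ΣP(Year 1)Q(Year 1) = 4.94×132 + 1481.32×6 + 1.05×229 = 652.08 + 8887.92 + 240.45 = 9780.45
link = 11203.89/9780.45 = 1.145539
Link Year 2→Year 3:
ΣP(Year 3)Q(Year 2) = 7.29×152 + 2049.14×7 + 1.20×274 = 1108.08 + 14343.98 + 328.8 = 15780.86
ΣP(Year 2)Q(Year 2) = 6.06×152 + 1698.50×7 + 0.93×274 = 921.12 + 11889.5 + 254.82 = 13065.44
link = 15780.86/13065.44 = 1.207832
Chained index = 100 × 0.836446 × 1.145539 × 1.207832 = 115.7322

115.73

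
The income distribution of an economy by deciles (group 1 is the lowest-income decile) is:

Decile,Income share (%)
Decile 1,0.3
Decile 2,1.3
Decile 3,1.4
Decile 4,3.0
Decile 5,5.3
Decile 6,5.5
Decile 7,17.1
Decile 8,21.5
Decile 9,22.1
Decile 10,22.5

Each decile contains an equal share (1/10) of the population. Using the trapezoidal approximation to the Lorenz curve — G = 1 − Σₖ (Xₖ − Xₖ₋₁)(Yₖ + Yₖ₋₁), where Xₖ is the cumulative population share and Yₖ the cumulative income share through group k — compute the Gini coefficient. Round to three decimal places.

0.488

Cumulative income shares Yₖ: 0.0030, 0.0160, 0.0300, 0.0600, 0.1130, 0.1680, 0.3390, 0.5540, 0.7750, 1.0000
Σ (Xₖ−Xₖ₋₁)(Yₖ+Yₖ₋₁) = (1/10)(0.0030+0.0000) + (1/10)(0.0160+0.0030) + (1/10)(0.0300+0.0160) + (1/10)(0.0600+0.0300) + (1/10)(0.1130+0.0600) + (1/10)(0.1680+0.1130) + (1/10)(0.3390+0.1680) + (1/10)(0.5540+0.3390) + (1/10)(0.7750+0.5540) + (1/10)(1.0000+0.7750)
  = 0.0003 + 0.0019 + 0.0046 + 0.0090 + 0.0173 + 0.0281 + 0.0507 + 0.0893 + 0.1329 + 0.1775 = 0.5116
G = 1 − 0.5116 = 0.4884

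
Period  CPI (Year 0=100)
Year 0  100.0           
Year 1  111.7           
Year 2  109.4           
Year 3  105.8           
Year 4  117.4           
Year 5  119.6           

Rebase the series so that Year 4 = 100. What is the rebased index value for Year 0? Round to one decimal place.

Rebased(Year 0) = 100.0 / 117.4 × 100 = 85.1789

85.2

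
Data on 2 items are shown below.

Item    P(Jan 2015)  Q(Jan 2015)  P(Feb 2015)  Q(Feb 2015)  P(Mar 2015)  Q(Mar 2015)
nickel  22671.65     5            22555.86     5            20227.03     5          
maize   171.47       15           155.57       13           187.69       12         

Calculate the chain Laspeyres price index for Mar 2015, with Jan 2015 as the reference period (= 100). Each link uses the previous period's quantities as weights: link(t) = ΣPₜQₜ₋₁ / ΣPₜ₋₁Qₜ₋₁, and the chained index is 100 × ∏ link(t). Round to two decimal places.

Link Jan 2015→Feb 2015:
ΣP(Feb 2015)Q(Jan 2015) = 22555.86×5 + 155.57×15 = 112779.3 + 2333.55 = 115112.85
ΣP(Jan 2015)Q(Jan 2015) = 22671.65×5 + 171.47×15 = 113358.25 + 2572.05 = 115930.3
link = 115112.85/115930.3 = 0.992949
Link Feb 2015→Mar 2015:
ΣP(Mar 2015)Q(Feb 2015) = 20227.03×5 + 187.69×13 = 101135.15 + 2439.97 = 103575.12
ΣP(Feb 2015)Q(Feb 2015) = 22555.86×5 + 155.57×13 = 112779.3 + 2022.41 = 114801.71
link = 103575.12/114801.71 = 0.902209
Chained index = 100 × 0.992949 × 0.902209 = 89.5847

89.58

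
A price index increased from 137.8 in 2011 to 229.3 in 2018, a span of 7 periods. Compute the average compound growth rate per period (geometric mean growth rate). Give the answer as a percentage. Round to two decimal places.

7.55%

Growth factor = (229.3/137.8)^(1/7) = (1.664006)^(1/7) = 1.075458
Growth rate = 1.075458 − 1 = 0.075458 = 7.5458%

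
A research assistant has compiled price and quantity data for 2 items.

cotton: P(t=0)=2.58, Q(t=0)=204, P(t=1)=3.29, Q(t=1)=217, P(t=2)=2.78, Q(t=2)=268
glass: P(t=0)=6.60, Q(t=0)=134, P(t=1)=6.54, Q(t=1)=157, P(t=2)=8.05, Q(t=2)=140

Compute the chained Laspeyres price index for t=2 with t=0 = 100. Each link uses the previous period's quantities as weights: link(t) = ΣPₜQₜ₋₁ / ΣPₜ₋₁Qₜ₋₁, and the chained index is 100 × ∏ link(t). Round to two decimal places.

Link t=0→t=1:
ΣP(t=1)Q(t=0) = 3.29×204 + 6.54×134 = 671.16 + 876.36 = 1547.52
ΣP(t=0)Q(t=0) = 2.58×204 + 6.60×134 = 526.32 + 884.4 = 1410.72
link = 1547.52/1410.72 = 1.096972
Link t=1→t=2:
ΣP(t=2)Q(t=1) = 2.78×217 + 8.05×157 = 603.26 + 1263.85 = 1867.11
ΣP(t=1)Q(t=1) = 3.29×217 + 6.54×157 = 713.93 + 1026.78 = 1740.71
link = 1867.11/1740.71 = 1.072614
Chained index = 100 × 1.096972 × 1.072614 = 117.6627

117.66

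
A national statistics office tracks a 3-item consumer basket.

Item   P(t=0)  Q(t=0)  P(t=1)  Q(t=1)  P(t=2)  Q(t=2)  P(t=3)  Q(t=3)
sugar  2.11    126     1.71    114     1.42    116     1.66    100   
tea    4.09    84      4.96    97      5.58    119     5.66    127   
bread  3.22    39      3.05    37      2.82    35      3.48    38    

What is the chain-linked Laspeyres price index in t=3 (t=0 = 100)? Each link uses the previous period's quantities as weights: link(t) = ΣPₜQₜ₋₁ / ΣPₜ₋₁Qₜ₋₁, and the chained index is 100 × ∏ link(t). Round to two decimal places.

Link t=0→t=1:
ΣP(t=1)Q(t=0) = 1.71×126 + 4.96×84 + 3.05×39 = 215.46 + 416.64 + 118.95 = 751.05
ΣP(t=0)Q(t=0) = 2.11×126 + 4.09×84 + 3.22×39 = 265.86 + 343.56 + 125.58 = 735
link = 751.05/735 = 1.021837
Link t=1→t=2:
ΣP(t=2)Q(t=1) = 1.42×114 + 5.58×97 + 2.82×37 = 161.88 + 541.26 + 104.34 = 807.48
ΣP(t=1)Q(t=1) = 1.71×114 + 4.96×97 + 3.05×37 = 194.94 + 481.12 + 112.85 = 788.91
link = 807.48/788.91 = 1.023539
Link t=2→t=3:
ΣP(t=3)Q(t=2) = 1.66×116 + 5.66×119 + 3.48×35 = 192.56 + 673.54 + 121.8 = 987.9
ΣP(t=2)Q(t=2) = 1.42×116 + 5.58×119 + 2.82×35 = 164.72 + 664.02 + 98.7 = 927.44
link = 987.9/927.44 = 1.065190
Chained index = 100 × 1.021837 × 1.023539 × 1.065190 = 111.4071

111.41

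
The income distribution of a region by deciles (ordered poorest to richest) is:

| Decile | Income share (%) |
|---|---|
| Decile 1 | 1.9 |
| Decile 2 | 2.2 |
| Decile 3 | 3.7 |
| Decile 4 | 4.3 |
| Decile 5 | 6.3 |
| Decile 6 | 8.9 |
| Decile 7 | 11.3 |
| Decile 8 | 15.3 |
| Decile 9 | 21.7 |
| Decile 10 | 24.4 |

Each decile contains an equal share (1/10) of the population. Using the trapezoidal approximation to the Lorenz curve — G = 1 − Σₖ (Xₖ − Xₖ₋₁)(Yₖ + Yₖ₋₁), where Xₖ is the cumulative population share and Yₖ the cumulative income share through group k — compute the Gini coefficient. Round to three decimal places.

0.421

Cumulative income shares Yₖ: 0.0190, 0.0410, 0.0780, 0.1210, 0.1840, 0.2730, 0.3860, 0.5390, 0.7560, 1.0000
Σ (Xₖ−Xₖ₋₁)(Yₖ+Yₖ₋₁) = (1/10)(0.0190+0.0000) + (1/10)(0.0410+0.0190) + (1/10)(0.0780+0.0410) + (1/10)(0.1210+0.0780) + (1/10)(0.1840+0.1210) + (1/10)(0.2730+0.1840) + (1/10)(0.3860+0.2730) + (1/10)(0.5390+0.3860) + (1/10)(0.7560+0.5390) + (1/10)(1.0000+0.7560)
  = 0.0019 + 0.0060 + 0.0119 + 0.0199 + 0.0305 + 0.0457 + 0.0659 + 0.0925 + 0.1295 + 0.1756 = 0.5794
G = 1 − 0.5794 = 0.4206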